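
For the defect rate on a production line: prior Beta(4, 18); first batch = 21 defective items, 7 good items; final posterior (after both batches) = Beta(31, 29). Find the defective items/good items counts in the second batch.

6 defective items and 4 good items

Because Beta–binomial updating is additive in the counts, the combined data contributed (α_post−α_prior, β_post−β_prior) successes and failures.
Total across both batches: 31−4=27 defective items, 29−18=11 good items.
Subtract the first batch: 27−21=6 defective items and 11−7=4 good items.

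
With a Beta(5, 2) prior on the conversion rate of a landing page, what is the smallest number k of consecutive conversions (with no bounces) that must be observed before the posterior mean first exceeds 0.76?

k = 2

After k conversions and 0 bounces the posterior is Beta(5+k, 2), with mean (5+k)/(5+2+k).
Set (5+k)/(7+k) > 0.76 and solve: k > (0.76·7 − 5)/(1 − 0.76) = 1.333.
The smallest integer exceeding 1.333 is 2, and checking k=2: (7)/(9) = 0.7778 > 0.76.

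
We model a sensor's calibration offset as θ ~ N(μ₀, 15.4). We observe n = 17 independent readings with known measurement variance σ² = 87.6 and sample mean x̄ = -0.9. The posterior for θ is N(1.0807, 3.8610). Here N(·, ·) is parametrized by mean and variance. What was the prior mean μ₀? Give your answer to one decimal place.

With known observation variance, the Normal–Normal posterior has precision τ_n = τ₀ + n/σ² and mean μ_n = (τ₀μ₀ + (n/σ²)x̄)/τ_n.
Here τ₀ = 1/15.4 = 0.064935 and τ_data = 17/87.6 = 0.194064, so τ_n = 0.258999.
Rearranging for μ₀: μ₀ = (μ_n·τ_n − τ_data·x̄)/τ₀ = (1.0807·0.258999 − 0.194064·-0.9) / 0.064935 = 0.454558/0.064935 ≈ 7.0.

μ₀ = 7.0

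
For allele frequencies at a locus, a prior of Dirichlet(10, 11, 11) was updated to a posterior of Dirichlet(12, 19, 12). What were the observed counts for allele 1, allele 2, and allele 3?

For a Dirichlet(α) prior with multinomial counts c, the posterior is Dirichlet(α + c) componentwise.
Counts are posterior − prior componentwise: 12−10=2, 19−11=8, 12−11=1.

counts (2, 8, 1)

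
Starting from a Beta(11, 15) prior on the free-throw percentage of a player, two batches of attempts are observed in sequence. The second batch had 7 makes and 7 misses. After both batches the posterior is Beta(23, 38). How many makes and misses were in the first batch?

Because Beta–binomial updating is additive in the counts, the combined data contributed (α_post−α_prior, β_post−β_prior) successes and failures.
Total across both batches: 23−11=12 makes, 38−15=23 misses.
Subtract the second batch: 12−7=5 makes and 23−7=16 misses.

5 makes and 16 misses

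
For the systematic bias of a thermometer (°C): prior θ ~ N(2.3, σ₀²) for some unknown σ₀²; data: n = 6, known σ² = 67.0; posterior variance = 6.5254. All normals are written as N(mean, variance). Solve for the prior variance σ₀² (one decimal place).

For the Normal–Normal model with known σ², precisions add: τ_n = τ₀ + n/σ².
So 1/σ₀² = 1/6.5254 − 6/67.0 = 0.153247 − 0.089552 = 0.063695.
Hence σ₀² = 1/0.063695 ≈ 15.7.

σ₀² = 15.7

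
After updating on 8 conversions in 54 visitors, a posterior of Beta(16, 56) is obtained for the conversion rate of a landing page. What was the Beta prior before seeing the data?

Under Beta–binomial conjugacy the posterior parameters are (α+s, β+f).
Subtract the data counts: 16−8=8, 56−46=10.

Beta(8, 10)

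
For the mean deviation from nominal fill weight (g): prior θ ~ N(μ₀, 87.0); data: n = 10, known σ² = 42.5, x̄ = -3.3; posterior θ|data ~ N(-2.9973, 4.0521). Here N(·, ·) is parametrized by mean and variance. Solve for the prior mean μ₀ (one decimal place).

With known observation variance, the Normal–Normal posterior has precision τ_n = τ₀ + n/σ² and mean μ_n = (τ₀μ₀ + (n/σ²)x̄)/τ_n.
Here τ₀ = 1/87.0 = 0.011494 and τ_data = 10/42.5 = 0.235294, so τ_n = 0.246788.
Rearranging for μ₀: μ₀ = (μ_n·τ_n − τ_data·x̄)/τ₀ = (-2.9973·0.246788 − 0.235294·-3.3) / 0.011494 = 0.036773/0.011494 ≈ 3.2.

μ₀ = 3.2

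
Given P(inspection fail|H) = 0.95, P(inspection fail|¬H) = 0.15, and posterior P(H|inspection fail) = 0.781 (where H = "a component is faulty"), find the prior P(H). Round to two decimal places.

P(H) = 0.36

In odds form, posterior odds = prior odds × likelihood ratio, so prior odds = posterior odds ÷ LR.
Posterior odds = 0.781/(1−0.781) = 3.5662. LR = 0.95/0.15 = 6.3333.
Prior odds = 3.5662/6.3333 = 0.5631, so P(H) = 0.5631/(1+0.5631) ≈ 0.36.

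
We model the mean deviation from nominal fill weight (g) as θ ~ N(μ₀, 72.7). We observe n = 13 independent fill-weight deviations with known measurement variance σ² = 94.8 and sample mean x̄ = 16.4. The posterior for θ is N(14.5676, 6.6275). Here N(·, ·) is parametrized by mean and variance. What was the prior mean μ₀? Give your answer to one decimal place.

μ₀ = -3.7

The posterior mean is a precision-weighted average: μ_n = (τ₀μ₀ + τ_data·x̄)/(τ₀+τ_data), with τ₀=1/σ₀² and τ_data=n/σ².
Here τ₀ = 1/72.7 = 0.013755 and τ_data = 13/94.8 = 0.137131, so τ_n = 0.150886.
Rearranging for μ₀: μ₀ = (μ_n·τ_n − τ_data·x̄)/τ₀ = (14.5676·0.150886 − 0.137131·16.4) / 0.013755 = -0.050902/0.013755 ≈ -3.7.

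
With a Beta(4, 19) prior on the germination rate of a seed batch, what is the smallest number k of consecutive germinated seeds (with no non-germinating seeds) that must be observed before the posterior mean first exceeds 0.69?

After k germinated seeds and 0 non-germinating seeds the posterior is Beta(4+k, 19), with mean (4+k)/(4+19+k).
Set (4+k)/(23+k) > 0.69 and solve: k > (0.69·23 − 4)/(1 − 0.69) = 38.290.
The smallest integer exceeding 38.290 is 39.

k = 39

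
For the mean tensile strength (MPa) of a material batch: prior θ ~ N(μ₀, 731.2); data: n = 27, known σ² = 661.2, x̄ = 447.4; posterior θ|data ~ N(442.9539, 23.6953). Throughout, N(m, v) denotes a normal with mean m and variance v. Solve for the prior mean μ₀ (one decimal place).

With known observation variance, the Normal–Normal posterior has precision τ_n = τ₀ + n/σ² and mean μ_n = (τ₀μ₀ + (n/σ²)x̄)/τ_n.
Here τ₀ = 1/731.2 = 0.001368 and τ_data = 27/661.2 = 0.040835, so τ_n = 0.042203.
Rearranging for μ₀: μ₀ = (μ_n·τ_n − τ_data·x̄)/τ₀ = (442.9539·0.042203 − 0.040835·447.4) / 0.001368 = 0.424404/0.001368 ≈ 310.2.

μ₀ = 310.2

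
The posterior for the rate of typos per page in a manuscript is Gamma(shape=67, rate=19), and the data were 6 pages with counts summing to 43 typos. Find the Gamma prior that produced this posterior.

A Gamma(α, β) prior (rate parametrization) on a Poisson rate with n observations summing to S gives posterior Gamma(α+S, β+n).
So α = 67 − 43 = 24 and β = 19 − 6 = 13.

Gamma(shape=24, rate=13)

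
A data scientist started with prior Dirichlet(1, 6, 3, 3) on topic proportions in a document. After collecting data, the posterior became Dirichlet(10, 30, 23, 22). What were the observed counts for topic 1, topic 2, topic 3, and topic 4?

counts (9, 24, 20, 19)

For a Dirichlet(α) prior with multinomial counts c, the posterior is Dirichlet(α + c) componentwise.
Counts are posterior − prior componentwise: 10−1=9, 30−6=24, 23−3=20, 22−3=19.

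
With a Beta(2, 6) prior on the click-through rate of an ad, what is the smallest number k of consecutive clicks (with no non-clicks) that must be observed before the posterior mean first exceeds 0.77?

k = 19

After k clicks and 0 non-clicks the posterior is Beta(2+k, 6), with mean (2+k)/(2+6+k).
Set (2+k)/(8+k) > 0.77 and solve: k > (0.77·8 − 2)/(1 − 0.77) = 18.087.
The smallest integer exceeding 18.087 is 19, and checking k=19: (21)/(27) = 0.7778 > 0.77.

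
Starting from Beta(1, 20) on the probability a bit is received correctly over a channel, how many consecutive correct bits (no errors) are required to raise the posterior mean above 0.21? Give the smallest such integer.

k = 5

After k correct bits and 0 errors the posterior is Beta(1+k, 20), with mean (1+k)/(1+20+k).
Set (1+k)/(21+k) > 0.21 and solve: k > (0.21·21 − 1)/(1 − 0.21) = 4.316.
The smallest integer exceeding 4.316 is 5.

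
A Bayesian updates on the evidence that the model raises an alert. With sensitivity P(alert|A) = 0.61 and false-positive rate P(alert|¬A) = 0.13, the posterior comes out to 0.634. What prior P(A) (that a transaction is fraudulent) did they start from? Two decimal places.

In odds form, posterior odds = prior odds × likelihood ratio, so prior odds = posterior odds ÷ LR.
Posterior odds = 0.634/(1−0.634) = 1.7322. LR = 0.61/0.13 = 4.6923.
Prior odds = 1.7322/4.6923 = 0.3692, so P(A) = 0.3692/(1+0.3692) ≈ 0.27.

P(A) = 0.27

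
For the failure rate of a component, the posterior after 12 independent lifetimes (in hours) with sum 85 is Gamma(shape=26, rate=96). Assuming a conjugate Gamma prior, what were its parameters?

For an exponential likelihood with a Gamma(α, β) prior on the rate, n observations with total T give posterior Gamma(α+n, β+T).
So α = 26 − 12 = 14 and β = 96 − 85 = 11.

Gamma(shape=14, rate=11)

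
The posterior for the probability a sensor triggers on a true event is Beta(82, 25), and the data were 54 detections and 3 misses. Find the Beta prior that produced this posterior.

Beta(28, 22)

Under Beta–binomial conjugacy the posterior parameters are (α+s, β+f).
So α = 82 − 54 = 28 and β = 25 − 3 = 22.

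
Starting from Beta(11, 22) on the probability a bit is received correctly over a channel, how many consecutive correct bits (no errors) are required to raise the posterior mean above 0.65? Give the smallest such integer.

k = 30

After k correct bits and 0 errors the posterior is Beta(11+k, 22), with mean (11+k)/(11+22+k).
Set (11+k)/(33+k) > 0.65 and solve: k > (0.65·33 − 11)/(1 − 0.65) = 29.857.
The smallest integer exceeding 29.857 is 30.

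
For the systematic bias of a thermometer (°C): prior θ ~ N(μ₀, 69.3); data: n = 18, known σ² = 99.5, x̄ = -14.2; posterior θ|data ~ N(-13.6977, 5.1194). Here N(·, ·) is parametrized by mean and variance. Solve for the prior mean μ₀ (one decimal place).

μ₀ = -7.4

The posterior mean is a precision-weighted average: μ_n = (τ₀μ₀ + τ_data·x̄)/(τ₀+τ_data), with τ₀=1/σ₀² and τ_data=n/σ².
Here τ₀ = 1/69.3 = 0.014430 and τ_data = 18/99.5 = 0.180905, so τ_n = 0.195335.
Rearranging for μ₀: μ₀ = (μ_n·τ_n − τ_data·x̄)/τ₀ = (-13.6977·0.195335 − 0.180905·-14.2) / 0.014430 = -0.106789/0.014430 ≈ -7.4.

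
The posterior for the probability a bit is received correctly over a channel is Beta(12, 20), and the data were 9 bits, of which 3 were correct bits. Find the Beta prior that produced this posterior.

Beta(9, 14)

Under Beta–binomial conjugacy the posterior parameters are (a+s, b+f).
Subtract the data counts: 12−3=9, 20−6=14.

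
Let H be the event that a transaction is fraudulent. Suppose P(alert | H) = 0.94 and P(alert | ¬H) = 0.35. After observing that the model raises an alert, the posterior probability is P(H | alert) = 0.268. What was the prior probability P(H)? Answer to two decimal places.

P(H) = 0.12

Bayes' rule in odds form gives O(H|E) = O(H)·[P(E|H)/P(E|¬H)], hence O(H) = O(H|E)/LR.
Posterior odds = 0.268/(1−0.268) = 0.3661. LR = 0.94/0.35 = 2.6857.
Prior odds = 0.3661/2.6857 = 0.1363, so P(H) = 0.1363/(1+0.1363) ≈ 0.12.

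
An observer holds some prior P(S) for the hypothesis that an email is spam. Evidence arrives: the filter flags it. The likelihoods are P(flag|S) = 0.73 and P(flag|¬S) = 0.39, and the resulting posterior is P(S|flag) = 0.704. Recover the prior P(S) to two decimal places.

In odds form, posterior odds = prior odds × likelihood ratio, so prior odds = posterior odds ÷ LR.
Posterior odds = 0.704/(1−0.704) = 2.3784. LR = 0.73/0.39 = 1.8718.
Prior odds = 2.3784/1.8718 = 1.2706, so P(S) = 1.2706/(1+1.2706) ≈ 0.56.

P(S) = 0.56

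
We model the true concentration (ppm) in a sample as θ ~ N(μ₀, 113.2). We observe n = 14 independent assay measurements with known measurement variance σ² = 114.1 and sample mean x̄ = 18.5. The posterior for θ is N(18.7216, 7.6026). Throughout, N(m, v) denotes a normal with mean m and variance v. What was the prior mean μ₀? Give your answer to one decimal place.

μ₀ = 21.8

With known observation variance, the Normal–Normal posterior has precision τ_n = τ₀ + n/σ² and mean μ_n = (τ₀μ₀ + (n/σ²)x̄)/τ_n.
Here τ₀ = 1/113.2 = 0.008834 and τ_data = 14/114.1 = 0.122699, so τ_n = 0.131533.
Rearranging for μ₀: μ₀ = (μ_n·τ_n − τ_data·x̄)/τ₀ = (18.7216·0.131533 − 0.122699·18.5) / 0.008834 = 0.192577/0.008834 ≈ 21.8.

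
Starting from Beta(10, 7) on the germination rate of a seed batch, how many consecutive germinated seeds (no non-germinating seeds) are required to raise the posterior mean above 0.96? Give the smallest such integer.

k = 159

After k germinated seeds and 0 non-germinating seeds the posterior is Beta(10+k, 7), with mean (10+k)/(10+7+k).
Set (10+k)/(17+k) > 0.96 and solve: k > (0.96·17 − 10)/(1 − 0.96) = 158.000.
The smallest integer exceeding 158.000 is 159, and checking k=159: (169)/(176) = 0.9602 > 0.96.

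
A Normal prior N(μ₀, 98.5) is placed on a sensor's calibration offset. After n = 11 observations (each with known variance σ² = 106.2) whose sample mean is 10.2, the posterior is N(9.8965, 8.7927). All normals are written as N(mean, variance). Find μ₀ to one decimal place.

With known observation variance, the Normal–Normal posterior has precision τ_n = τ₀ + n/σ² and mean μ_n = (τ₀μ₀ + (n/σ²)x̄)/τ_n.
Here τ₀ = 1/98.5 = 0.010152 and τ_data = 11/106.2 = 0.103578, so τ_n = 0.113730.
Rearranging for μ₀: μ₀ = (μ_n·τ_n − τ_data·x̄)/τ₀ = (9.8965·0.113730 − 0.103578·10.2) / 0.010152 = 0.069033/0.010152 ≈ 6.8.

μ₀ = 6.8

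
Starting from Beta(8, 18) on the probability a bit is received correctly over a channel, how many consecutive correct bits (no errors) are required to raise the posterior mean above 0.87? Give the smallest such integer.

After k correct bits and 0 errors the posterior is Beta(8+k, 18), with mean (8+k)/(8+18+k).
Set (8+k)/(26+k) > 0.87 and solve: k > (0.87·26 − 8)/(1 − 0.87) = 112.462.
The smallest integer exceeding 112.462 is 113, and checking k=113: (121)/(139) = 0.8705 > 0.87.

k = 113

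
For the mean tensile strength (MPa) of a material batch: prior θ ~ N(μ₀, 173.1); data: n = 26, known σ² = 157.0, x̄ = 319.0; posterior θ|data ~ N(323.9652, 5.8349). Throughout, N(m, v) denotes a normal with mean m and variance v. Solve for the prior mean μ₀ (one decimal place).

The posterior mean is a precision-weighted average: μ_n = (τ₀μ₀ + τ_data·x̄)/(τ₀+τ_data), with τ₀=1/σ₀² and τ_data=n/σ².
Here τ₀ = 1/173.1 = 0.005777 and τ_data = 26/157.0 = 0.165605, so τ_n = 0.171382.
Rearranging for μ₀: μ₀ = (μ_n·τ_n − τ_data·x̄)/τ₀ = (323.9652·0.171382 − 0.165605·319.0) / 0.005777 = 2.693809/0.005777 ≈ 466.3.

μ₀ = 466.3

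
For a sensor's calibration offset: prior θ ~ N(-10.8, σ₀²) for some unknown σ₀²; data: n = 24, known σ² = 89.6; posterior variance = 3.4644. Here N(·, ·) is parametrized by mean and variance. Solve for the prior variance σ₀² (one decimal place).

σ₀² = 48.1

Posterior precision equals prior precision plus data precision: 1/σ_n² = 1/σ₀² + n/σ².
So 1/σ₀² = 1/3.4644 − 24/89.6 = 0.288650 − 0.267857 = 0.020793.
Hence σ₀² = 1/0.020793 ≈ 48.1.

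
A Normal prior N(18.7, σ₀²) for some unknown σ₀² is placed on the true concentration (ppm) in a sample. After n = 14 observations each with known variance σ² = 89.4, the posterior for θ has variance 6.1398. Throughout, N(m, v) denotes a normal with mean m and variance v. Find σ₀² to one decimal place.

σ₀² = 159.4

Posterior precision equals prior precision plus data precision: 1/σ_n² = 1/σ₀² + n/σ².
So 1/σ₀² = 1/6.1398 − 14/89.4 = 0.162872 − 0.156600 = 0.006272.
Hence σ₀² = 1/0.006272 ≈ 159.4.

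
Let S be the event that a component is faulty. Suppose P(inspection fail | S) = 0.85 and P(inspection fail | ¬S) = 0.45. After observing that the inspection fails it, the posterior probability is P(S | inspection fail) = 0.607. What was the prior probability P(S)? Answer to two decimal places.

P(S) = 0.45

Bayes' rule in odds form gives O(S|E) = O(S)·[P(E|S)/P(E|¬S)], hence O(S) = O(S|E)/LR.
Posterior odds = 0.607/(1−0.607) = 1.5445. LR = 0.85/0.45 = 1.8889.
Prior odds = 1.5445/1.8889 = 0.8177, so P(S) = 0.8177/(1+0.8177) ≈ 0.45.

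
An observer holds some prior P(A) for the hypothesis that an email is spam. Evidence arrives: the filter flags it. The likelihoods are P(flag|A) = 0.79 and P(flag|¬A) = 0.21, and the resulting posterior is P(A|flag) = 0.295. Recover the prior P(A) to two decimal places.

P(A) = 0.10

In odds form, posterior odds = prior odds × likelihood ratio, so prior odds = posterior odds ÷ LR.
Posterior odds = 0.295/(1−0.295) = 0.4184. LR = 0.79/0.21 = 3.7619.
Prior odds = 0.4184/3.7619 = 0.1112, so P(A) = 0.1112/(1+0.1112) ≈ 0.10.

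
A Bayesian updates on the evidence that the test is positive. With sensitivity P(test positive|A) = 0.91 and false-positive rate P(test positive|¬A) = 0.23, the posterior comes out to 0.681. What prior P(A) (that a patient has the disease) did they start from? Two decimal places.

P(A) = 0.35

In odds form, posterior odds = prior odds × likelihood ratio, so prior odds = posterior odds ÷ LR.
Posterior odds = 0.681/(1−0.681) = 2.1348. LR = 0.91/0.23 = 3.9565.
Prior odds = 2.1348/3.9565 = 0.5396, so P(A) = 0.5396/(1+0.5396) ≈ 0.35.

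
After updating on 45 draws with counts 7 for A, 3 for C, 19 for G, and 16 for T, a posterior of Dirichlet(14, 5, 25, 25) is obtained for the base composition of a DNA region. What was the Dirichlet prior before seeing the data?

For a Dirichlet(α) prior with multinomial counts c, the posterior is Dirichlet(α + c) componentwise.
Subtract each count from the matching posterior parameter: 14−7=7, 5−3=2, 25−19=6, 25−16=9.

Dirichlet(7, 2, 6, 9)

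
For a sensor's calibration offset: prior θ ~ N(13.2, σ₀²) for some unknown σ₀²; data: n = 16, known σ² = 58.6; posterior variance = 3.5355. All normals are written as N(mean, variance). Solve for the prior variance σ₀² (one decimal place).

For the Normal–Normal model with known σ², precisions add: τ_n = τ₀ + n/σ².
So 1/σ₀² = 1/3.5355 − 16/58.6 = 0.282845 − 0.273038 = 0.009807.
Hence σ₀² = 1/0.009807 ≈ 102.0.

σ₀² = 102.0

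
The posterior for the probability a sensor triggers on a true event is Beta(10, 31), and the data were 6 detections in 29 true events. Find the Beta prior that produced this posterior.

Beta is conjugate to the binomial likelihood: posterior = Beta(a+s, b+f).
Subtract the data counts: 10−6=4, 31−23=8.

Beta(4, 8)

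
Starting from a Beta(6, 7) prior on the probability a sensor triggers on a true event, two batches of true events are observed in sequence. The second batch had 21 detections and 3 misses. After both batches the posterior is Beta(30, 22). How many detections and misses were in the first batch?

Sequential conjugate updates are equivalent to a single update on the pooled data, so total successes = posterior α − prior α and total failures = posterior β − prior β.
Total across both batches: 30−6=24 detections, 22−7=15 misses.
Subtract the second batch: 24−21=3 detections and 15−3=12 misses.

3 detections and 12 misses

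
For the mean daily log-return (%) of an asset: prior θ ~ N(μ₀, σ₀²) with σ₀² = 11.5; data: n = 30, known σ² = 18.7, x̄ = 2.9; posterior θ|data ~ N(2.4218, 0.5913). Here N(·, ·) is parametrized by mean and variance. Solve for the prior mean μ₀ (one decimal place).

μ₀ = -6.4

The posterior mean is a precision-weighted average: μ_n = (τ₀μ₀ + τ_data·x̄)/(τ₀+τ_data), with τ₀=1/σ₀² and τ_data=n/σ².
Here τ₀ = 1/11.5 = 0.086957 and τ_data = 30/18.7 = 1.604278, so τ_n = 1.691235.
Rearranging for μ₀: μ₀ = (μ_n·τ_n − τ_data·x̄)/τ₀ = (2.4218·1.691235 − 1.604278·2.9) / 0.086957 = -0.556573/0.086957 ≈ -6.4.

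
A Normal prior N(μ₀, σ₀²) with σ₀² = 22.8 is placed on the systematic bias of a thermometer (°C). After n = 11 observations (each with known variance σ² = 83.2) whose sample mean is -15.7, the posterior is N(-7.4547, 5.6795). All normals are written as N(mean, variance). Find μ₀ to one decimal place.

μ₀ = 17.4

With known observation variance, the Normal–Normal posterior has precision τ_n = τ₀ + n/σ² and mean μ_n = (τ₀μ₀ + (n/σ²)x̄)/τ_n.
Here τ₀ = 1/22.8 = 0.043860 and τ_data = 11/83.2 = 0.132212, so τ_n = 0.176072.
Rearranging for μ₀: μ₀ = (μ_n·τ_n − τ_data·x̄)/τ₀ = (-7.4547·0.176072 − 0.132212·-15.7) / 0.043860 = 0.763164/0.043860 ≈ 17.4.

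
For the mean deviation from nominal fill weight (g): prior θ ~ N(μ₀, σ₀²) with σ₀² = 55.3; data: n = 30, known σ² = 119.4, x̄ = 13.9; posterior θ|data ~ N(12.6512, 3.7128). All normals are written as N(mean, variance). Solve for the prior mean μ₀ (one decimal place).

The posterior mean is a precision-weighted average: μ_n = (τ₀μ₀ + τ_data·x̄)/(τ₀+τ_data), with τ₀=1/σ₀² and τ_data=n/σ².
Here τ₀ = 1/55.3 = 0.018083 and τ_data = 30/119.4 = 0.251256, so τ_n = 0.269339.
Rearranging for μ₀: μ₀ = (μ_n·τ_n − τ_data·x̄)/τ₀ = (12.6512·0.269339 − 0.251256·13.9) / 0.018083 = -0.084997/0.018083 ≈ -4.7.

μ₀ = -4.7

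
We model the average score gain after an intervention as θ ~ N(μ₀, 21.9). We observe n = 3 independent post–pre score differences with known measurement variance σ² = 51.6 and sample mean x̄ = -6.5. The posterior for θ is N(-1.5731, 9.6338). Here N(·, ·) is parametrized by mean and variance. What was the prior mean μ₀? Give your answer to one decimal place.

The posterior mean is a precision-weighted average: μ_n = (τ₀μ₀ + τ_data·x̄)/(τ₀+τ_data), with τ₀=1/σ₀² and τ_data=n/σ².
Here τ₀ = 1/21.9 = 0.045662 and τ_data = 3/51.6 = 0.058140, so τ_n = 0.103802.
Rearranging for μ₀: μ₀ = (μ_n·τ_n − τ_data·x̄)/τ₀ = (-1.5731·0.103802 − 0.058140·-6.5) / 0.045662 = 0.214619/0.045662 ≈ 4.7.

μ₀ = 4.7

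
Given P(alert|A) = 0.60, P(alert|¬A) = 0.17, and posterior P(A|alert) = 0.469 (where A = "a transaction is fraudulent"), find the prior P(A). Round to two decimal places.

In odds form, posterior odds = prior odds × likelihood ratio, so prior odds = posterior odds ÷ LR.
Posterior odds = 0.469/(1−0.469) = 0.8832. LR = 0.60/0.17 = 3.5294.
Prior odds = 0.8832/3.5294 = 0.2502, so P(A) = 0.2502/(1+0.2502) ≈ 0.20.

P(A) = 0.20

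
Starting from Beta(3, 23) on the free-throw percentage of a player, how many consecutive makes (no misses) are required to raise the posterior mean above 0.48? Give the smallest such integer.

After k makes and 0 misses the posterior is Beta(3+k, 23), with mean (3+k)/(3+23+k).
Set (3+k)/(26+k) > 0.48 and solve: k > (0.48·26 − 3)/(1 − 0.48) = 18.231.
The smallest integer exceeding 18.231 is 19.

k = 19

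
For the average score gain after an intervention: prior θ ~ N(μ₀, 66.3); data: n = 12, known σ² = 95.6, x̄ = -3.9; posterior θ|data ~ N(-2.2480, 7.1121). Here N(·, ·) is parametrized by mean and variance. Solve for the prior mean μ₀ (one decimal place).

The posterior mean is a precision-weighted average: μ_n = (τ₀μ₀ + τ_data·x̄)/(τ₀+τ_data), with τ₀=1/σ₀² and τ_data=n/σ².
Here τ₀ = 1/66.3 = 0.015083 and τ_data = 12/95.6 = 0.125523, so τ_n = 0.140606.
Rearranging for μ₀: μ₀ = (μ_n·τ_n − τ_data·x̄)/τ₀ = (-2.2480·0.140606 − 0.125523·-3.9) / 0.015083 = 0.173457/0.015083 ≈ 11.5.

μ₀ = 11.5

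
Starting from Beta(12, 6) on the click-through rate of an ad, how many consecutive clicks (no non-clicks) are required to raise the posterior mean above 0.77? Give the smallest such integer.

k = 9

After k clicks and 0 non-clicks the posterior is Beta(12+k, 6), with mean (12+k)/(12+6+k).
Set (12+k)/(18+k) > 0.77 and solve: k > (0.77·18 − 12)/(1 − 0.77) = 8.087.
The smallest integer exceeding 8.087 is 9, and checking k=9: (21)/(27) = 0.7778 > 0.77.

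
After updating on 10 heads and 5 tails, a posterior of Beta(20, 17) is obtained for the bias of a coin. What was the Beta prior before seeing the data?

Beta(10, 12)

Beta is conjugate to the binomial likelihood: posterior = Beta(a+s, b+f).
Subtract the data counts: 20−10=10, 17−5=12.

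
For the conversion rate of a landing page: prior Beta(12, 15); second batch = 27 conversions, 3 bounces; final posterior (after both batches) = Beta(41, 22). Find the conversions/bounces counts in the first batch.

2 conversions and 4 bounces

Sequential conjugate updates are equivalent to a single update on the pooled data, so total successes = posterior α − prior α and total failures = posterior β − prior β.
Total across both batches: 41−12=29 conversions, 22−15=7 bounces.
Subtract the second batch: 29−27=2 conversions and 7−3=4 bounces.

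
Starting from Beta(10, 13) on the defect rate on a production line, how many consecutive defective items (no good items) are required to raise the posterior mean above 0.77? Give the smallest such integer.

k = 34

After k defective items and 0 good items the posterior is Beta(10+k, 13), with mean (10+k)/(10+13+k).
Set (10+k)/(23+k) > 0.77 and solve: k > (0.77·23 − 10)/(1 − 0.77) = 33.522.
The smallest integer exceeding 33.522 is 34.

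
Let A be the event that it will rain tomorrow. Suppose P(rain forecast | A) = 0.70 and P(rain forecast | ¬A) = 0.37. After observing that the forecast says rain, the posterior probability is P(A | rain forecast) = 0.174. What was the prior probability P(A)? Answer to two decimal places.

In odds form, posterior odds = prior odds × likelihood ratio, so prior odds = posterior odds ÷ LR.
Posterior odds = 0.174/(1−0.174) = 0.2107. LR = 0.70/0.37 = 1.8919.
Prior odds = 0.2107/1.8919 = 0.1114, so P(A) = 0.1114/(1+0.1114) ≈ 0.10.

P(A) = 0.10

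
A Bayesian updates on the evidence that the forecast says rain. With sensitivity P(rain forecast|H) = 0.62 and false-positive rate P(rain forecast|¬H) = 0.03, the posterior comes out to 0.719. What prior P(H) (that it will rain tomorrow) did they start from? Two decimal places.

P(H) = 0.11

In odds form, posterior odds = prior odds × likelihood ratio, so prior odds = posterior odds ÷ LR.
Posterior odds = 0.719/(1−0.719) = 2.5587. LR = 0.62/0.03 = 20.6667.
Prior odds = 2.5587/20.6667 = 0.1238, so P(H) = 0.1238/(1+0.1238) ≈ 0.11.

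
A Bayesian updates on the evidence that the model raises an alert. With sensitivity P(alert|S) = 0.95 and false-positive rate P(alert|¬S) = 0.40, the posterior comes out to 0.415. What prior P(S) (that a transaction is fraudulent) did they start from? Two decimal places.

Bayes' rule in odds form gives O(S|E) = O(S)·[P(E|S)/P(E|¬S)], hence O(S) = O(S|E)/LR.
Posterior odds = 0.415/(1−0.415) = 0.7094. LR = 0.95/0.40 = 2.3750.
Prior odds = 0.7094/2.3750 = 0.2987, so P(S) = 0.2987/(1+0.2987) ≈ 0.23.

P(S) = 0.23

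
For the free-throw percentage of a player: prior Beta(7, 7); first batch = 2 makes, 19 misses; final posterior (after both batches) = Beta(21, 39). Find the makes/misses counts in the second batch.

12 makes and 13 misses

Sequential conjugate updates are equivalent to a single update on the pooled data, so total successes = posterior α − prior α and total failures = posterior β − prior β.
Total across both batches: 21−7=14 makes, 39−7=32 misses.
Subtract the first batch: 14−2=12 makes and 32−19=13 misses.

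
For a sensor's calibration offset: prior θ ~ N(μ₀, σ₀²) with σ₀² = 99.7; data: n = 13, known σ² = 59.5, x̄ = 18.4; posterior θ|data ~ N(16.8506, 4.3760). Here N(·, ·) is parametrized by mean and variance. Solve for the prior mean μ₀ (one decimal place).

The posterior mean is a precision-weighted average: μ_n = (τ₀μ₀ + τ_data·x̄)/(τ₀+τ_data), with τ₀=1/σ₀² and τ_data=n/σ².
Here τ₀ = 1/99.7 = 0.010030 and τ_data = 13/59.5 = 0.218487, so τ_n = 0.228517.
Rearranging for μ₀: μ₀ = (μ_n·τ_n − τ_data·x̄)/τ₀ = (16.8506·0.228517 − 0.218487·18.4) / 0.010030 = -0.169512/0.010030 ≈ -16.9.

μ₀ = -16.9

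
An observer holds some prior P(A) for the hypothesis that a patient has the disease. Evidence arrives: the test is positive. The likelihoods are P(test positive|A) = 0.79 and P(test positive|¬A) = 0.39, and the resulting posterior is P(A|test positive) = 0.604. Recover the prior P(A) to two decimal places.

P(A) = 0.43

In odds form, posterior odds = prior odds × likelihood ratio, so prior odds = posterior odds ÷ LR.
Posterior odds = 0.604/(1−0.604) = 1.5253. LR = 0.79/0.39 = 2.0256.
Prior odds = 1.5253/2.0256 = 0.7530, so P(A) = 0.7530/(1+0.7530) ≈ 0.43.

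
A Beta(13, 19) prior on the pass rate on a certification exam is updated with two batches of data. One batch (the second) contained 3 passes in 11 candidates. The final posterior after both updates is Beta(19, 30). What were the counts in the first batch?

Because Beta–binomial updating is additive in the counts, the combined data contributed (α_post−α_prior, β_post−β_prior) successes and failures.
Total across both batches: 19−13=6 passes, 30−19=11 failures.
Subtract the second batch: 6−3=3 passes and 11−8=3 failures.

3 passes and 3 failures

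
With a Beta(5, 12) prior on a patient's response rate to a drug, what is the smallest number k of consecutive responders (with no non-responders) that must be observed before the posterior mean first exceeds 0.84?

k = 59

After k responders and 0 non-responders the posterior is Beta(5+k, 12), with mean (5+k)/(5+12+k).
Set (5+k)/(17+k) > 0.84 and solve: k > (0.84·17 − 5)/(1 − 0.84) = 58.000.
The smallest integer exceeding 58.000 is 59.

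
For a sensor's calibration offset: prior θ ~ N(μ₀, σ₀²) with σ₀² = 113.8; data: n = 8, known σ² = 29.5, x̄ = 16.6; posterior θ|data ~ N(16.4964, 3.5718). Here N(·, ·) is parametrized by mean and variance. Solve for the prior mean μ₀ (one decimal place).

With known observation variance, the Normal–Normal posterior has precision τ_n = τ₀ + n/σ² and mean μ_n = (τ₀μ₀ + (n/σ²)x̄)/τ_n.
Here τ₀ = 1/113.8 = 0.008787 and τ_data = 8/29.5 = 0.271186, so τ_n = 0.279973.
Rearranging for μ₀: μ₀ = (μ_n·τ_n − τ_data·x̄)/τ₀ = (16.4964·0.279973 − 0.271186·16.6) / 0.008787 = 0.116859/0.008787 ≈ 13.3.

μ₀ = 13.3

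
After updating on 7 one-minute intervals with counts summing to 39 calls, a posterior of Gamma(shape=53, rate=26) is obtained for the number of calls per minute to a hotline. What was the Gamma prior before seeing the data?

Gamma–Poisson conjugacy: posterior shape = α + Σxᵢ, posterior rate = β + n.
So α = 53 − 39 = 14 and β = 26 − 7 = 19.

Gamma(shape=14, rate=19)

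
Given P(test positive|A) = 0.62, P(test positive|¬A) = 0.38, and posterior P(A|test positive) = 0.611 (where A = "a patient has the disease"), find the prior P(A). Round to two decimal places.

Bayes' rule in odds form gives O(A|E) = O(A)·[P(E|A)/P(E|¬A)], hence O(A) = O(A|E)/LR.
Posterior odds = 0.611/(1−0.611) = 1.5707. LR = 0.62/0.38 = 1.6316.
Prior odds = 1.5707/1.6316 = 0.9627, so P(A) = 0.9627/(1+0.9627) ≈ 0.49.

P(A) = 0.49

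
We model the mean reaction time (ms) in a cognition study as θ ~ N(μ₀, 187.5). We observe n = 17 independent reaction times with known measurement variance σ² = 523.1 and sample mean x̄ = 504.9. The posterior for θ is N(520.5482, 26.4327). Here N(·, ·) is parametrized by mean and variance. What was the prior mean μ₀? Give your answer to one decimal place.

The posterior mean is a precision-weighted average: μ_n = (τ₀μ₀ + τ_data·x̄)/(τ₀+τ_data), with τ₀=1/σ₀² and τ_data=n/σ².
Here τ₀ = 1/187.5 = 0.005333 and τ_data = 17/523.1 = 0.032499, so τ_n = 0.037832.
Rearranging for μ₀: μ₀ = (μ_n·τ_n − τ_data·x̄)/τ₀ = (520.5482·0.037832 − 0.032499·504.9) / 0.005333 = 3.284634/0.005333 ≈ 615.9.

μ₀ = 615.9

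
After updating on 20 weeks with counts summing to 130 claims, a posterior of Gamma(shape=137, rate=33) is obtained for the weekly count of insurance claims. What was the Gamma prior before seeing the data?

Gamma–Poisson conjugacy: posterior shape = α + Σxᵢ, posterior rate = β + n.
So α = 137 − 130 = 7 and β = 33 − 20 = 13.

Gamma(shape=7, rate=13)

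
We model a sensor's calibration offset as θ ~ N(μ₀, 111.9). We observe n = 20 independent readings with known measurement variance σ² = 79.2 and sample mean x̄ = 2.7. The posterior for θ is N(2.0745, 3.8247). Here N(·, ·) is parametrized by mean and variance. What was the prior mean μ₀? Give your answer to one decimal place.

With known observation variance, the Normal–Normal posterior has precision τ_n = τ₀ + n/σ² and mean μ_n = (τ₀μ₀ + (n/σ²)x̄)/τ_n.
Here τ₀ = 1/111.9 = 0.008937 and τ_data = 20/79.2 = 0.252525, so τ_n = 0.261462.
Rearranging for μ₀: μ₀ = (μ_n·τ_n − τ_data·x̄)/τ₀ = (2.0745·0.261462 − 0.252525·2.7) / 0.008937 = -0.139415/0.008937 ≈ -15.6.

μ₀ = -15.6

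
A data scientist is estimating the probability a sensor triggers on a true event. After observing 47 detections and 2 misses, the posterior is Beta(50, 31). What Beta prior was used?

Beta is conjugate to the binomial likelihood: posterior = Beta(α+s, β+f).
So α = 50 − 47 = 3 and β = 31 − 2 = 29.

Beta(3, 29)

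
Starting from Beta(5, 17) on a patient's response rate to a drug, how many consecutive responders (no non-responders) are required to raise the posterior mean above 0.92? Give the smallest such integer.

After k responders and 0 non-responders the posterior is Beta(5+k, 17), with mean (5+k)/(5+17+k).
Set (5+k)/(22+k) > 0.92 and solve: k > (0.92·22 − 5)/(1 − 0.92) = 190.500.
The smallest integer exceeding 190.500 is 191.

k = 191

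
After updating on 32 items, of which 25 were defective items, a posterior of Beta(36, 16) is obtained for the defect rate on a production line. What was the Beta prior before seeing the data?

Beta(11, 9)

Under Beta–binomial conjugacy the posterior parameters are (a+s, b+f).
Subtract the data counts: 36−25=11, 16−7=9.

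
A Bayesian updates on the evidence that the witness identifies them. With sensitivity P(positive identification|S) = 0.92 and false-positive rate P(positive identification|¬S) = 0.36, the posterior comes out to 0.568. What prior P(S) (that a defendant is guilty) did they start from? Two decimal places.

P(S) = 0.34

Bayes' rule in odds form gives O(S|E) = O(S)·[P(E|S)/P(E|¬S)], hence O(S) = O(S|E)/LR.
Posterior odds = 0.568/(1−0.568) = 1.3148. LR = 0.92/0.36 = 2.5556.
Prior odds = 1.3148/2.5556 = 0.5145, so P(S) = 0.5145/(1+0.5145) ≈ 0.34.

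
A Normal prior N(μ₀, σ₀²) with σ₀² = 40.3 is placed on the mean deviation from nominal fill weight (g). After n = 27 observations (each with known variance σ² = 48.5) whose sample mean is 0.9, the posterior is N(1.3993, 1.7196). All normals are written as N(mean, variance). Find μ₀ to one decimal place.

The posterior mean is a precision-weighted average: μ_n = (τ₀μ₀ + τ_data·x̄)/(τ₀+τ_data), with τ₀=1/σ₀² and τ_data=n/σ².
Here τ₀ = 1/40.3 = 0.024814 and τ_data = 27/48.5 = 0.556701, so τ_n = 0.581515.
Rearranging for μ₀: μ₀ = (μ_n·τ_n − τ_data·x̄)/τ₀ = (1.3993·0.581515 − 0.556701·0.9) / 0.024814 = 0.312683/0.024814 ≈ 12.6.

μ₀ = 12.6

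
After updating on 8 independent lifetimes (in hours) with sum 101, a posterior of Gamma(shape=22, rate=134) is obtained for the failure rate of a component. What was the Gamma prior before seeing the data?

Gamma–exponential conjugacy: posterior shape = α + n, posterior rate = β + Σtᵢ.
So α = 22 − 8 = 14 and β = 134 − 101 = 33.

Gamma(shape=14, rate=33)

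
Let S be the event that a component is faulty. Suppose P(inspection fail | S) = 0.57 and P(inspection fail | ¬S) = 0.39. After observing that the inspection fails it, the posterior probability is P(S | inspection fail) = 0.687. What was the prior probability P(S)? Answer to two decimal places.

P(S) = 0.60

Bayes' rule in odds form gives O(S|E) = O(S)·[P(E|S)/P(E|¬S)], hence O(S) = O(S|E)/LR.
Posterior odds = 0.687/(1−0.687) = 2.1949. LR = 0.57/0.39 = 1.4615.
Prior odds = 2.1949/1.4615 = 1.5018, so P(S) = 1.5018/(1+1.5018) ≈ 0.60.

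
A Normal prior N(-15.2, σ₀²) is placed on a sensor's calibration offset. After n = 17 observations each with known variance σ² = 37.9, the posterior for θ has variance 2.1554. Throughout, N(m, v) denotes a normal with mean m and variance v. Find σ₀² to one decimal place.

For the Normal–Normal model with known σ², precisions add: τ_n = τ₀ + n/σ².
So 1/σ₀² = 1/2.1554 − 17/37.9 = 0.463951 − 0.448549 = 0.015402.
Hence σ₀² = 1/0.015402 ≈ 64.9.

σ₀² = 64.9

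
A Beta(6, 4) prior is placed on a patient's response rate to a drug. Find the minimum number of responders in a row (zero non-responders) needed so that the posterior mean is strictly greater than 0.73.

k = 5

After k responders and 0 non-responders the posterior is Beta(6+k, 4), with mean (6+k)/(6+4+k).
Set (6+k)/(10+k) > 0.73 and solve: k > (0.73·10 − 6)/(1 − 0.73) = 4.815.
The smallest integer exceeding 4.815 is 5.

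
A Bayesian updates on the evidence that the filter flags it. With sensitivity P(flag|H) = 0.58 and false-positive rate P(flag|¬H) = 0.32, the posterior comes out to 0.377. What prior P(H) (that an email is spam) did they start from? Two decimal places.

Bayes' rule in odds form gives O(H|E) = O(H)·[P(E|H)/P(E|¬H)], hence O(H) = O(H|E)/LR.
Posterior odds = 0.377/(1−0.377) = 0.6051. LR = 0.58/0.32 = 1.8125.
Prior odds = 0.6051/1.8125 = 0.3338, so P(H) = 0.3338/(1+0.3338) ≈ 0.25.

P(H) = 0.25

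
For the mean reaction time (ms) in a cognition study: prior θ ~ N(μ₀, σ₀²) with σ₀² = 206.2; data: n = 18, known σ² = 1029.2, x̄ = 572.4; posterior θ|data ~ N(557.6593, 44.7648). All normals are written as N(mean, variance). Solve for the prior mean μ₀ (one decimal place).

μ₀ = 504.5

With known observation variance, the Normal–Normal posterior has precision τ_n = τ₀ + n/σ² and mean μ_n = (τ₀μ₀ + (n/σ²)x̄)/τ_n.
Here τ₀ = 1/206.2 = 0.004850 and τ_data = 18/1029.2 = 0.017489, so τ_n = 0.022339.
Rearranging for μ₀: μ₀ = (μ_n·τ_n − τ_data·x̄)/τ₀ = (557.6593·0.022339 − 0.017489·572.4) / 0.004850 = 2.446848/0.004850 ≈ 504.5.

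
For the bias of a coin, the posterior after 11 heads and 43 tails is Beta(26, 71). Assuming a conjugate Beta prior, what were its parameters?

Beta is conjugate to the binomial likelihood: posterior = Beta(a+s, b+f).
So a = 26 − 11 = 15 and b = 71 − 43 = 28.

Beta(15, 28)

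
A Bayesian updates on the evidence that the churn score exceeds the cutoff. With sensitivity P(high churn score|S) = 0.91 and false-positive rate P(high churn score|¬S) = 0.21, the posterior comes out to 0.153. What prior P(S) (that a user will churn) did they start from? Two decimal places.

Bayes' rule in odds form gives O(S|E) = O(S)·[P(E|S)/P(E|¬S)], hence O(S) = O(S|E)/LR.
Posterior odds = 0.153/(1−0.153) = 0.1806. LR = 0.91/0.21 = 4.3333.
Prior odds = 0.1806/4.3333 = 0.0417, so P(S) = 0.0417/(1+0.0417) ≈ 0.04.

P(S) = 0.04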